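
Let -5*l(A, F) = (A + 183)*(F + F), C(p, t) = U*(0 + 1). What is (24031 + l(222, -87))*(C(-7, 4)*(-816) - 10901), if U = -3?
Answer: -322270625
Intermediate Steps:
C(p, t) = -3 (C(p, t) = -3*(0 + 1) = -3*1 = -3)
l(A, F) = -2*F*(183 + A)/5 (l(A, F) = -(A + 183)*(F + F)/5 = -(183 + A)*2*F/5 = -2*F*(183 + A)/5)
(24031 + l(222, -87))*(C(-7, 4)*(-816) - 10901) = (24031 - ⅖*(-87)*(183 + 222))*(-3*(-816) - 10901) = (24031 - ⅖*(-87)*405)*(2448 - 10901) = (24031 + 14094)*(-8453) = 38125*(-8453) = -322270625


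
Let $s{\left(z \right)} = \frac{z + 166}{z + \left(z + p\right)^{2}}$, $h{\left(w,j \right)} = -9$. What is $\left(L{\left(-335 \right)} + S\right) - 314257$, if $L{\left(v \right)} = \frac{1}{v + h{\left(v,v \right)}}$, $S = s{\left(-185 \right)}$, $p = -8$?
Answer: $- \frac{250423863857}{796876} \approx -3.1426 \cdot 10^{5}$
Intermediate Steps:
$s{\left(z \right)} = \frac{166 + z}{z + \left(-8 + z\right)^{2}}$ ($s{\left(z \right)} = \frac{z + 166}{z + \left(z - 8\right)^{2}} = \frac{166 + z}{z + \left(-8 + z\right)^{2}}$)
$S = - \frac{19}{37064}$ ($S = \frac{166 - 185}{-185 + \left(-8 - 185\right)^{2}} = \frac{1}{-185 + \left(-193\right)^{2}} \left(-19\right) = \frac{1}{-185 + 37249} \left(-19\right) = \frac{1}{37064} \left(-19\right) = - \frac{19}{37064} \approx -0.00051263$)
$L{\left(v \right)} = \frac{1}{-9 + v}$ ($L{\left(v \right)} = \frac{1}{v - 9} = \frac{1}{-9 + v}$)
$\left(L{\left(-335 \right)} + S\right) - 314257 = \left(\frac{1}{-9 - 335} - \frac{19}{37064}\right) - 314257 = \left(\frac{1}{-344} - \frac{19}{37064}\right) - 314257 = \left(- \frac{1}{344} - \frac{19}{37064}\right) - 314257 = - \frac{2725}{796876} - 314257 = - \frac{250423863857}{796876}$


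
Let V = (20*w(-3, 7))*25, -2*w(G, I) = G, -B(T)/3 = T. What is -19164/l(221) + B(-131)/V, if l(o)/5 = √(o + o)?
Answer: 131/250 - 9582*√442/1105 ≈ -181.78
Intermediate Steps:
B(T) = -3*T
w(G, I) = -G/2
l(o) = 5*√2*√o (l(o) = 5*√(o + o) = 5*√(2*o) = 5*(√2*√o) = 5*√2*√o)
V = 750 (V = (20*(-½*(-3)))*25 = (20*(3/2))*25 = 30*25 = 750)
-19164/l(221) + B(-131)/V = -19164*√442/2210 - 3*(-131)/750 = -19164*√442/2210 + 393*(1/750) = -9582*√442/1105 + 131/250 = 131/250 - 9582*√442/1105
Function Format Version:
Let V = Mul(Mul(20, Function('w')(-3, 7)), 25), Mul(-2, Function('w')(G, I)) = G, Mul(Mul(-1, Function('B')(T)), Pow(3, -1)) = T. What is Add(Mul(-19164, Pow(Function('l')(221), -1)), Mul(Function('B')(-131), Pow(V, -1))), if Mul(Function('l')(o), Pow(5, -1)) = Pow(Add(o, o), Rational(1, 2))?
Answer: Add(Rational(131, 250), Mul(Rational(-9582, 1105), Pow(442, Rational(1, 2)))) ≈ -181.78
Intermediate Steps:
Function('B')(T) = Mul(-3, T)
Function('w')(G, I) = Mul(Rational(-1, 2), G)
Function('l')(o) = Mul(5, Pow(2, Rational(1, 2)), Pow(o, Rational(1, 2))) (Function('l')(o) = Mul(5, Pow(Add(o, o), Rational(1, 2))) = Mul(5, Pow(Mul(2, o), Rational(1, 2))) = Mul(5, Mul(Pow(2, Rational(1, 2)), Pow(o, Rational(1, 2)))) = Mul(5, Pow(2, Rational(1, 2)), Pow(o, Rational(1, 2))))
V = 750 (V = Mul(Mul(20, Mul(Rational(-1, 2), -3)), 25) = Mul(Mul(20, Rational(3, 2)), 25) = Mul(30, 25) = 750)
Add(Mul(-19164, Pow(Function('l')(221), -1)), Mul(Function('B')(-131), Pow(V, -1))) = Add(Mul(-19164, Pow(Mul(5, Pow(2, Rational(1, 2)), Pow(221, Rational(1, 2))), -1)), Mul(Mul(-3, -131), Pow(750, -1))) = Add(Mul(-19164, Pow(Mul(5, Pow(442, Rational(1, 2))), -1)), Mul(393, Rational(1, 750))) = Add(Mul(-19164, Mul(Rational(1, 2210), Pow(442, Rational(1, 2)))), Rational(131, 250)) = Add(Mul(Rational(-9582, 1105), Pow(442, Rational(1, 2))), Rational(131, 250)) = Add(Rational(131, 250), Mul(Rational(-9582, 1105), Pow(442, Rational(1, 2))))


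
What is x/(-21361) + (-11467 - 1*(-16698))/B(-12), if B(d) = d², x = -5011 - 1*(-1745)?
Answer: 112209695/3075984 ≈ 36.479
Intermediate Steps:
x = -3266 (x = -5011 + 1745 = -3266)
x/(-21361) + (-11467 - 1*(-16698))/B(-12) = -3266/(-21361) + (-11467 - 1*(-16698))/((-12)²) = -3266*(-1/21361) + (-11467 + 16698)/144 = 3266/21361 + 5231*(1/144) = 3266/21361 + 5231/144 = 112209695/3075984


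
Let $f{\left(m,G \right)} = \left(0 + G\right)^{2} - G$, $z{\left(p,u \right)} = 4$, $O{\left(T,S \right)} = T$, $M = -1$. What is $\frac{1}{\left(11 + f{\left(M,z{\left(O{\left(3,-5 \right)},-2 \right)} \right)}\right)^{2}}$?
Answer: $\frac{1}{529} \approx 0.0018904$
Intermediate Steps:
$f{\left(m,G \right)} = G^{2} - G$
$\frac{1}{\left(11 + f{\left(M,z{\left(O{\left(3,-5 \right)},-2 \right)} \right)}\right)^{2}} = \frac{1}{\left(11 + 4 \left(-1 + 4\right)\right)^{2}} = \frac{1}{\left(11 + 4 \cdot 3\right)^{2}} = \frac{1}{\left(11 + 12\right)^{2}} = \frac{1}{23^{2}} = \frac{1}{529}$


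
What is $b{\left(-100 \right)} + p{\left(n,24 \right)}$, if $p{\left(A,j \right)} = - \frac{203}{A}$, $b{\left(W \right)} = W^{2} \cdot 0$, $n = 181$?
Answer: $- \frac{203}{181} \approx -1.1215$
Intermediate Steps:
$b{\left(W \right)} = 0$
$b{\left(-100 \right)} + p{\left(n,24 \right)} = 0 - \frac{203}{181} = - \frac{203}{181}$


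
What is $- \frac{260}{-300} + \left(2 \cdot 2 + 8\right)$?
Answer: $\frac{193}{15} \approx 12.867$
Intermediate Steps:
$- \frac{260}{-300} + \left(2 \cdot 2 + 8\right) = \left(-260\right) \left(- \frac{1}{300}\right) + \left(4 + 8\right) = \frac{13}{15} + 12 = \frac{193}{15}$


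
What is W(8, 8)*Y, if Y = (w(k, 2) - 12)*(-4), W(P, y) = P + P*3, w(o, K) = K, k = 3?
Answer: 1280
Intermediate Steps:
W(P, y) = 4*P (W(P, y) = P + 3*P = 4*P)
Y = 40 (Y = (2 - 12)*(-4) = -10*(-4) = 40)
W(8, 8)*Y = (4*8)*40 = 32*40 = 1280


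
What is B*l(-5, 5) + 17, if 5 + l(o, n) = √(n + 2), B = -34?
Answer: 187 - 34*√7 ≈ 97.044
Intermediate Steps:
l(o, n) = -5 + √(2 + n) (l(o, n) = -5 + √(n + 2) = -5 + √(2 + n))
B*l(-5, 5) + 17 = -34*(-5 + √(2 + 5)) + 17 = -34*(-5 + √7) + 17 = (170 - 34*√7) + 17 = 187 - 34*√7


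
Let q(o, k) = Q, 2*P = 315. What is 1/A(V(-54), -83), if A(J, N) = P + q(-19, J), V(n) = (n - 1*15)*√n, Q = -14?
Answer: 2/287 ≈ 0.0069686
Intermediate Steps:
P = 315/2 (P = (½)*315 = 315/2 ≈ 157.50)
q(o, k) = -14
V(n) = √n*(-15 + n) (V(n) = (n - 15)*√n = (-15 + n)*√n = √n*(-15 + n))
A(J, N) = 287/2 (A(J, N) = 315/2 - 14 = 287/2)
1/A(V(-54), -83) = 1/(287/2) = 2/287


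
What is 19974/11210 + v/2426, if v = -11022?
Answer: -18774924/6798865 ≈ -2.7615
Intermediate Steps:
19974/11210 + v/2426 = 19974/11210 - 11022/2426 = 19974*(1/11210) - 11022*1/2426 = 9987/5605 - 5511/1213 = -18774924/6798865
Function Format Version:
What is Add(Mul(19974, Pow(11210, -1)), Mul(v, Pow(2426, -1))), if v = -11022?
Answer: Rational(-18774924, 6798865) ≈ -2.7615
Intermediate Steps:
Add(Mul(19974, Pow(11210, -1)), Mul(v, Pow(2426, -1))) = Add(Mul(19974, Pow(11210, -1)), Mul(-11022, Pow(2426, -1))) = Add(Mul(19974, Rational(1, 11210)), Mul(-11022, Rational(1, 2426))) = Add(Rational(9987, 5605), Rational(-5511, 1213)) = Rational(-18774924, 6798865)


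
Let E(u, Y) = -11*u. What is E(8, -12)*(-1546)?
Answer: 136048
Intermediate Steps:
E(8, -12)*(-1546) = -11*8*(-1546) = -88*(-1546) = 136048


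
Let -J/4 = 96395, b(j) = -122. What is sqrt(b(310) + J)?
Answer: I*sqrt(385702) ≈ 621.05*I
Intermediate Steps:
J = -385580 (J = -4*96395 = -385580)
sqrt(b(310) + J) = sqrt(-122 - 385580) = sqrt(-385702) = I*sqrt(385702)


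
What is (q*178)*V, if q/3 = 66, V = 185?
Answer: 6520140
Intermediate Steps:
q = 198 (q = 3*66 = 198)
(q*178)*V = (198*178)*185 = 35244*185 = 6520140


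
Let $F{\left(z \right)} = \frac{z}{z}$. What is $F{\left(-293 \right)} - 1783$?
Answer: $-1782$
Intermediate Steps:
$F{\left(z \right)} = 1$
$F{\left(-293 \right)} - 1783 = 1 - 1783 = -1782$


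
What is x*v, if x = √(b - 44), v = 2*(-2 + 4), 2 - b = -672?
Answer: 12*√70 ≈ 100.40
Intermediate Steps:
b = 674 (b = 2 - 1*(-672) = 2 + 672 = 674)
v = 4 (v = 2*2 = 4)
x = 3*√70 (x = √(674 - 44) = √630 = 3*√70 ≈ 25.100)
x*v = (3*√70)*4 = 12*√70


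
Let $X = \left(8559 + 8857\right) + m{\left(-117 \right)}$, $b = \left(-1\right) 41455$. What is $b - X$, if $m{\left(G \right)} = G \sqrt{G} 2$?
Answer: $-58871 + 702 i \sqrt{13} \approx -58871.0 + 2531.1 i$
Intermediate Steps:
$b = -41455$
$m{\left(G \right)} = 2 G^{\frac{3}{2}}$ ($m{\left(G \right)} = G^{\frac{3}{2}} \cdot 2 = 2 G^{\frac{3}{2}}$)
$X = 17416 - 702 i \sqrt{13}$ ($X = \left(8559 + 8857\right) + 2 \left(-117\right)^{\frac{3}{2}} = 17416 + 2 \left(- 351 i \sqrt{13}\right) = 17416 - 702 i \sqrt{13} \approx 17416.0 - 2531.1 i$)
$b - X = -41455 - \left(17416 - 702 i \sqrt{13}\right) = -58871 + 702 i \sqrt{13}$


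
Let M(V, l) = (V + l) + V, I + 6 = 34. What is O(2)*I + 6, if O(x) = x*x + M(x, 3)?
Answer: 314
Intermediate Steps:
I = 28 (I = -6 + 34 = 28)
M(V, l) = l + 2*V
O(x) = 3 + x**2 + 2*x (O(x) = x*x + (3 + 2*x) = x**2 + (3 + 2*x) = 3 + x**2 + 2*x)
O(2)*I + 6 = (3 + 2**2 + 2*2)*28 + 6 = (3 + 4 + 4)*28 + 6 = 11*28 + 6 = 308 + 6 = 314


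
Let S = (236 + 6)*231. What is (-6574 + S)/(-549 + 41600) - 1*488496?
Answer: -20053199968/41051 ≈ -4.8850e+5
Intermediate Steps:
S = 55902 (S = 242*231 = 55902)
(-6574 + S)/(-549 + 41600) - 1*488496 = (-6574 + 55902)/(-549 + 41600) - 1*488496 = 49328/41051 - 488496 = -20053199968/41051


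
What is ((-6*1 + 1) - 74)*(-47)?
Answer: 3713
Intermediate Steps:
((-6*1 + 1) - 74)*(-47) = ((-6 + 1) - 74)*(-47) = (-5 - 74)*(-47) = -79*(-47) = 3713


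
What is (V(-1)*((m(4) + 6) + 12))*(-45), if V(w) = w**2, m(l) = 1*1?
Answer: -855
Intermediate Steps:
m(l) = 1
(V(-1)*((m(4) + 6) + 12))*(-45) = ((-1)**2*((1 + 6) + 12))*(-45) = (1*(7 + 12))*(-45) = (1*19)*(-45) = 19*(-45) = -855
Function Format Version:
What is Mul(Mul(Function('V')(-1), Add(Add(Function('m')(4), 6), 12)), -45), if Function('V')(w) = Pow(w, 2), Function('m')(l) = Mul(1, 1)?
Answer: -855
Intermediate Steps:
Function('m')(l) = 1
Mul(Mul(Function('V')(-1), Add(Add(Function('m')(4), 6), 12)), -45) = Mul(Mul(Pow(-1, 2), Add(Add(1, 6), 12)), -45) = Mul(Mul(1, Add(7, 12)), -45) = Mul(Mul(1, 19), -45) = Mul(19, -45) = -855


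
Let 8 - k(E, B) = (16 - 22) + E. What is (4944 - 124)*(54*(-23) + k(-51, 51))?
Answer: -5673140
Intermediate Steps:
k(E, B) = 14 - E (k(E, B) = 8 - ((16 - 22) + E) = 8 - (-6 + E) = 8 + (6 - E) = 14 - E)
(4944 - 124)*(54*(-23) + k(-51, 51)) = (4944 - 124)*(54*(-23) + (14 - 1*(-51))) = 4820*(-1242 + (14 + 51)) = 4820*(-1242 + 65) = 4820*(-1177) = -5673140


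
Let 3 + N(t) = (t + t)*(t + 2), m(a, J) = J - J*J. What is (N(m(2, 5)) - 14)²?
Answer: 494209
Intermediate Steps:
m(a, J) = J - J²
N(t) = -3 + 2*t*(2 + t) (N(t) = -3 + (t + t)*(t + 2) = -3 + (2*t)*(2 + t) = -3 + 2*t*(2 + t))
(N(m(2, 5)) - 14)² = ((-3 + 2*(5*(1 - 1*5))² + 4*(5*(1 - 1*5))) - 14)² = ((-3 + 2*(5*(1 - 5))² + 4*(5*(1 - 5))) - 14)² = ((-3 + 2*(5*(-4))² + 4*(5*(-4))) - 14)² = ((-3 + 2*(-20)² + 4*(-20)) - 14)² = ((-3 + 2*400 - 80) - 14)² = ((-3 + 800 - 80) - 14)² = (717 - 14)² = 703² = 494209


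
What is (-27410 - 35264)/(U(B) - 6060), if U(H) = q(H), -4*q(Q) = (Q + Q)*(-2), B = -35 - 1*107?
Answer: 31337/3101 ≈ 10.105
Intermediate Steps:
B = -142 (B = -35 - 107 = -142)
q(Q) = Q (q(Q) = -(Q + Q)*(-2)/4 = -2*Q*(-2)/4 = -(-1)*Q = Q)
U(H) = H
(-27410 - 35264)/(U(B) - 6060) = (-27410 - 35264)/(-142 - 6060) = -62674/(-6202) = -62674*(-1/6202) = 31337/3101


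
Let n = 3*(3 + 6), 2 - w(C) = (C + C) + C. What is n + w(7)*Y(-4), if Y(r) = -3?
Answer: 84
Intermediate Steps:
w(C) = 2 - 3*C (w(C) = 2 - ((C + C) + C) = 2 - (2*C + C) = 2 - 3*C)
n = 27 (n = 3*9 = 27)
n + w(7)*Y(-4) = 27 + (2 - 3*7)*(-3) = 27 + (2 - 21)*(-3) = 27 - 19*(-3) = 27 + 57 = 84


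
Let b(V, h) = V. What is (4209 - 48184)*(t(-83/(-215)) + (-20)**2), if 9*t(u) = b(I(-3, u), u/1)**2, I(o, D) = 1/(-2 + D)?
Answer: -19063981534375/1083681 ≈ -1.7592e+7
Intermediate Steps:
t(u) = 1/(9*(-2 + u)**2) (t(u) = (1/(-2 + u))**2/9 = 1/(9*(-2 + u)**2))
(4209 - 48184)*(t(-83/(-215)) + (-20)**2) = (4209 - 48184)*(1/(9*(-2 - 83/(-215))**2) + (-20)**2) = -43975*(1/(9*(-2 - 83*(-1/215))**2) + 400) = -43975*(1/(9*(-2 + 83/215)**2) + 400) = -43975*(1/(9*(-347/215)**2) + 400) = -43975*((1/9)*(46225/120409) + 400) = -43975*(46225/1083681 + 400) = -43975*433518625/1083681 = -19063981534375/1083681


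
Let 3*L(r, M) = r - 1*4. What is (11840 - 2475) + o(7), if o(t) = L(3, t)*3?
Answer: 9364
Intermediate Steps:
L(r, M) = -4/3 + r/3 (L(r, M) = (r - 1*4)/3 = (r - 4)/3 = (-4 + r)/3 = -4/3 + r/3)
o(t) = -1 (o(t) = (-4/3 + (⅓)*3)*3 = (-4/3 + 1)*3 = -⅓*3 = -1)
(11840 - 2475) + o(7) = (11840 - 2475) - 1 = 9365 - 1 = 9364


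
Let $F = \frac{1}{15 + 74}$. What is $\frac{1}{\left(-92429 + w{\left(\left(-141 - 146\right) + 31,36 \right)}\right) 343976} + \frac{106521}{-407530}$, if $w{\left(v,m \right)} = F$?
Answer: $- \frac{6028254523570309}{23063006972287008} \approx -0.26138$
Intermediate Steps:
$F = \frac{1}{89} \approx 0.011236$
$w{\left(v,m \right)} = \frac{1}{89}$
$\frac{1}{\left(-92429 + w{\left(\left(-141 - 146\right) + 31,36 \right)}\right) 343976} + \frac{106521}{-407530} = \frac{1}{\left(-92429 + \frac{1}{89}\right) 343976} + \frac{106521}{-407530} = \frac{1}{- \frac{8226180}{89}} \cdot \frac{1}{343976} + 106521 \left(- \frac{1}{407530}\right) = \left(- \frac{89}{8226180}\right) \frac{1}{343976} - \frac{106521}{407530} = - \frac{89}{2829608491680} - \frac{106521}{407530} = - \frac{6028254523570309}{23063006972287008}$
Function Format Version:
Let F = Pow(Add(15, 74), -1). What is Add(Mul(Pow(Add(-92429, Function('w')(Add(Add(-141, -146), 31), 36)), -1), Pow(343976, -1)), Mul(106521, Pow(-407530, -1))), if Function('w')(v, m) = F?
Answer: Rational(-6028254523570309, 23063006972287008) ≈ -0.26138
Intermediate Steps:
F = Rational(1, 89) (F = Pow(89, -1) = Rational(1, 89) ≈ 0.011236)
Function('w')(v, m) = Rational(1, 89)
Add(Mul(Pow(Add(-92429, Function('w')(Add(Add(-141, -146), 31), 36)), -1), Pow(343976, -1)), Mul(106521, Pow(-407530, -1))) = Add(Mul(Pow(Add(-92429, Rational(1, 89)), -1), Pow(343976, -1)), Mul(106521, Pow(-407530, -1))) = Add(Mul(Pow(Rational(-8226180, 89), -1), Rational(1, 343976)), Mul(106521, Rational(-1, 407530))) = Add(Mul(Rational(-89, 8226180), Rational(1, 343976)), Rational(-106521, 407530)) = Add(Rational(-89, 2829608491680), Rational(-106521, 407530)) = Rational(-6028254523570309, 23063006972287008)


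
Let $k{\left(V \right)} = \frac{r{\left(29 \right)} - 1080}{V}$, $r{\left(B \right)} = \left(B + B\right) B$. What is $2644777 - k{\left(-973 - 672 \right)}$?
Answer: $\frac{621522681}{235} \approx 2.6448 \cdot 10^{6}$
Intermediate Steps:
$r{\left(B \right)} = 2 B^{2}$ ($r{\left(B \right)} = 2 B B = 2 B^{2}$)
$k{\left(V \right)} = \frac{602}{V}$ ($k{\left(V \right)} = \frac{2 \cdot 29^{2} - 1080}{V} = \frac{2 \cdot 841 - 1080}{V} = \frac{1682 - 1080}{V} = \frac{602}{V}$)
$2644777 - k{\left(-973 - 672 \right)} = 2644777 - \frac{602}{-973 - 672} = 2644777 - \frac{602}{-1645} = 2644777 - 602 \left(- \frac{1}{1645}\right) = 2644777 - - \frac{86}{235} = 2644777 + \frac{86}{235} = \frac{621522681}{235}$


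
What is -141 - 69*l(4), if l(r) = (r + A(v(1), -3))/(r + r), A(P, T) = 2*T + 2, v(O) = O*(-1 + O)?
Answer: -141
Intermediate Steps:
A(P, T) = 2 + 2*T
l(r) = (-4 + r)/(2*r) (l(r) = (r + (2 + 2*(-3)))/(r + r) = (r + (2 - 6))/((2*r)) = (r - 4)*(1/(2*r)) = (-4 + r)*(1/(2*r)) = (-4 + r)/(2*r))
-141 - 69*l(4) = -141 - 69*(-4 + 4)/(2*4) = -141 - 69*0/(2*4) = -141 - 69*0 = -141 + 0 = -141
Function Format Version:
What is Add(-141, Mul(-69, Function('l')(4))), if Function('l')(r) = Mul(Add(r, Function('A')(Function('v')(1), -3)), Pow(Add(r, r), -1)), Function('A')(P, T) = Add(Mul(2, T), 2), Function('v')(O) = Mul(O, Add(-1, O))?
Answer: -141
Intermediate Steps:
Function('A')(P, T) = Add(2, Mul(2, T))
Function('l')(r) = Mul(Rational(1, 2), Pow(r, -1), Add(-4, r)) (Function('l')(r) = Mul(Add(r, Add(2, Mul(2, -3))), Pow(Add(r, r), -1)) = Mul(Add(r, Add(2, -6)), Pow(Mul(2, r), -1)) = Mul(Add(r, -4), Mul(Rational(1, 2), Pow(r, -1))) = Mul(Add(-4, r), Mul(Rational(1, 2), Pow(r, -1))) = Mul(Rational(1, 2), Pow(r, -1), Add(-4, r)))
Add(-141, Mul(-69, Function('l')(4))) = Add(-141, Mul(-69, Mul(Rational(1, 2), Pow(4, -1), Add(-4, 4)))) = Add(-141, Mul(-69, Mul(Rational(1, 2), Rational(1, 4), 0))) = Add(-141, Mul(-69, 0)) = Add(-141, 0) = -141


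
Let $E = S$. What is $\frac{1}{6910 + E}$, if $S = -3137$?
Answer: $\frac{1}{3773} \approx 0.00026504$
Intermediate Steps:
$E = -3137$
$\frac{1}{6910 + E} = \frac{1}{6910 - 3137} = \frac{1}{3773}$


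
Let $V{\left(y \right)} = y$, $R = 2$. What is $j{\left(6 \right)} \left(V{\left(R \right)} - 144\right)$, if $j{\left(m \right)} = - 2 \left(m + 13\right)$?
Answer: $5396$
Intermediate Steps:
$j{\left(m \right)} = -26 - 2 m$ ($j{\left(m \right)} = - 2 \left(13 + m\right) = -26 - 2 m$)
$j{\left(6 \right)} \left(V{\left(R \right)} - 144\right) = \left(-26 - 12\right) \left(2 - 144\right) = \left(-26 - 12\right) \left(-142\right) = \left(-38\right) \left(-142\right) = 5396$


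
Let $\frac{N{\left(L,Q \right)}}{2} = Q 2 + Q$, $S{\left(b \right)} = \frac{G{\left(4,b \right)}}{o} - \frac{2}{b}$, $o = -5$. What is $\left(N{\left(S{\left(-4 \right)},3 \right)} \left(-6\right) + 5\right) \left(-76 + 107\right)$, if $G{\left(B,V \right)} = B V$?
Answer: $-3193$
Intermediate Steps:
$S{\left(b \right)} = - \frac{2}{b} - \frac{4 b}{5}$ ($S{\left(b \right)} = \frac{4 b}{-5} - \frac{2}{b} = 4 b \left(- \frac{1}{5}\right) - \frac{2}{b} = - \frac{4 b}{5} - \frac{2}{b} = - \frac{2}{b} - \frac{4 b}{5}$)
$N{\left(L,Q \right)} = 6 Q$ ($N{\left(L,Q \right)} = 2 \left(Q 2 + Q\right) = 2 \left(2 Q + Q\right) = 2 \cdot 3 Q = 6 Q$)
$\left(N{\left(S{\left(-4 \right)},3 \right)} \left(-6\right) + 5\right) \left(-76 + 107\right) = \left(6 \cdot 3 \left(-6\right) + 5\right) \left(-76 + 107\right) = \left(18 \left(-6\right) + 5\right) 31 = \left(-108 + 5\right) 31 = \left(-103\right) 31 = -3193$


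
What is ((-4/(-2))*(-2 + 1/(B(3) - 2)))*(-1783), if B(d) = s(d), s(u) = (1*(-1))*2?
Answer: 16047/2 ≈ 8023.5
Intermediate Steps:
s(u) = -2 (s(u) = -1*2 = -2)
B(d) = -2
((-4/(-2))*(-2 + 1/(B(3) - 2)))*(-1783) = ((-4/(-2))*(-2 + 1/(-2 - 2)))*(-1783) = ((-½*(-4))*(-2 + 1/(-4)))*(-1783) = (2*(-2 - ¼))*(-1783) = (2*(-9/4))*(-1783) = -9/2*(-1783) = 16047/2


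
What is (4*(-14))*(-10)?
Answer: 560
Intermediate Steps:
(4*(-14))*(-10) = -56*(-10) = 560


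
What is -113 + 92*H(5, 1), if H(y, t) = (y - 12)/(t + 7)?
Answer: -387/2 ≈ -193.50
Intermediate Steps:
H(y, t) = (-12 + y)/(7 + t)
-113 + 92*H(5, 1) = -113 + 92*((-12 + 5)/(7 + 1)) = -113 + 92*(-7/8) = -113 - 161/2 = -387/2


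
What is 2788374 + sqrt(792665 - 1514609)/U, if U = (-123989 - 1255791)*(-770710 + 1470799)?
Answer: 2788374 - I*sqrt(20054)/160994800070 ≈ 2.7884e+6 - 8.7961e-10*I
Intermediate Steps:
U = -965968800420 (U = -1379780*700089 = -965968800420)
2788374 + sqrt(792665 - 1514609)/U = 2788374 + sqrt(792665 - 1514609)/(-965968800420) = 2788374 + sqrt(-721944)*(-1/965968800420) = 2788374 + (6*I*sqrt(20054))*(-1/965968800420) = 2788374 - I*sqrt(20054)/160994800070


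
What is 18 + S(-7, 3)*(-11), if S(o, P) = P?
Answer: -15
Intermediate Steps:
18 + S(-7, 3)*(-11) = 18 + 3*(-11) = 18 - 33 = -15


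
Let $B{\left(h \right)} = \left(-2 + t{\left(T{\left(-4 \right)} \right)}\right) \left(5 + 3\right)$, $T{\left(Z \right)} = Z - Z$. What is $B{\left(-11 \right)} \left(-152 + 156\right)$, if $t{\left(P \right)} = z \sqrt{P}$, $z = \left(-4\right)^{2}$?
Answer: $-64$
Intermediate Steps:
$z = 16$
$T{\left(Z \right)} = 0$
$t{\left(P \right)} = 16 \sqrt{P}$
$B{\left(h \right)} = -16$ ($B{\left(h \right)} = \left(-2 + 16 \sqrt{0}\right) \left(5 + 3\right) = \left(-2 + 16 \cdot 0\right) 8 = \left(-2 + 0\right) 8 = \left(-2\right) 8 = -16$)
$B{\left(-11 \right)} \left(-152 + 156\right) = - 16 \left(-152 + 156\right) = \left(-16\right) 4 = -64$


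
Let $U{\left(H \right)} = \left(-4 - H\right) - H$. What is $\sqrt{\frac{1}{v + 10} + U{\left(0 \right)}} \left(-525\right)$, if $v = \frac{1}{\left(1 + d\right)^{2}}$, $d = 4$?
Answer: $- \frac{525 i \sqrt{245729}}{251} \approx - 1036.8 i$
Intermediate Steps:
$v = \frac{1}{25}$ ($v = \frac{1}{\left(1 + 4\right)^{2}} = \frac{1}{5^{2}} = \frac{1}{25} \approx 0.04$)
$U{\left(H \right)} = -4 - 2 H$
$\sqrt{\frac{1}{v + 10} + U{\left(0 \right)}} \left(-525\right) = \sqrt{\frac{1}{\frac{1}{25} + 10} - 4} \left(-525\right) = \sqrt{\frac{1}{\frac{251}{25}} + \left(-4 + 0\right)} \left(-525\right) = \sqrt{\frac{25}{251} - 4} \left(-525\right) = \sqrt{- \frac{979}{251}} \left(-525\right) = \frac{i \sqrt{245729}}{251} \left(-525\right) = - \frac{525 i \sqrt{245729}}{251}$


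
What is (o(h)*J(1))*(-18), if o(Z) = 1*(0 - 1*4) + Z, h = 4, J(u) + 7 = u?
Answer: 0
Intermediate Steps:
J(u) = -7 + u
o(Z) = -4 + Z (o(Z) = 1*(0 - 4) + Z = 1*(-4) + Z = -4 + Z)
(o(h)*J(1))*(-18) = ((-4 + 4)*(-7 + 1))*(-18) = (0*(-6))*(-18) = 0*(-18) = 0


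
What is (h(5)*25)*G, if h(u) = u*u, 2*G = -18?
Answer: -5625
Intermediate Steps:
G = -9 (G = (½)*(-18) = -9)
h(u) = u²
(h(5)*25)*G = (5²*25)*(-9) = (25*25)*(-9) = 625*(-9) = -5625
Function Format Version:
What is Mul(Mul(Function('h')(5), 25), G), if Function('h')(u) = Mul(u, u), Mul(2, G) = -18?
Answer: -5625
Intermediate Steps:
G = -9 (G = Mul(Rational(1, 2), -18) = -9)
Function('h')(u) = Pow(u, 2)
Mul(Mul(Function('h')(5), 25), G) = Mul(Mul(Pow(5, 2), 25), -9) = Mul(Mul(25, 25), -9) = Mul(625, -9) = -5625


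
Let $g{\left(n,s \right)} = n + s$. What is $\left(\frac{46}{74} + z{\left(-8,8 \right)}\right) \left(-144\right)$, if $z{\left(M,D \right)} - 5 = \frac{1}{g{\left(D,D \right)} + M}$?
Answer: $- \frac{30618}{37} \approx -827.51$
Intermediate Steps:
$z{\left(M,D \right)} = 5 + \frac{1}{M + 2 D}$ ($z{\left(M,D \right)} = 5 + \frac{1}{\left(D + D\right) + M} = 5 + \frac{1}{2 D + M} = 5 + \frac{1}{M + 2 D}$)
$\left(\frac{46}{74} + z{\left(-8,8 \right)}\right) \left(-144\right) = \left(\frac{46}{74} + \frac{1 + 5 \left(-8\right) + 10 \cdot 8}{-8 + 2 \cdot 8}\right) \left(-144\right) = \left(46 \cdot \frac{1}{74} + \frac{1 - 40 + 80}{-8 + 16}\right) \left(-144\right) = \left(\frac{23}{37} + \frac{1}{8} \cdot 41\right) \left(-144\right) = \left(\frac{23}{37} + \frac{41}{8}\right) \left(-144\right) = \frac{1701}{296} \left(-144\right) = - \frac{30618}{37}$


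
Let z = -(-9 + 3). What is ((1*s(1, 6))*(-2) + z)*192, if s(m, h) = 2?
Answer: 384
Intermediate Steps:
z = 6 (z = -1*(-6) = 6)
((1*s(1, 6))*(-2) + z)*192 = ((1*2)*(-2) + 6)*192 = (2*(-2) + 6)*192 = (-4 + 6)*192 = 2*192 = 384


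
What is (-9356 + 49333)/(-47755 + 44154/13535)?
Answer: -541088695/646319771 ≈ -0.83718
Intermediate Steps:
(-9356 + 49333)/(-47755 + 44154/13535) = 39977/(-47755 + 44154*(1/13535)) = 39977/(-47755 + 44154/13535) = 39977/(-646319771/13535) = 39977*(-13535/646319771) = -541088695/646319771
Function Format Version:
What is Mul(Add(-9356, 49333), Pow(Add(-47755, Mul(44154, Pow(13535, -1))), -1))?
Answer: Rational(-541088695, 646319771) ≈ -0.83718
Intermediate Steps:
Mul(Add(-9356, 49333), Pow(Add(-47755, Mul(44154, Pow(13535, -1))), -1)) = Mul(39977, Pow(Add(-47755, Mul(44154, Rational(1, 13535))), -1)) = Mul(39977, Pow(Add(-47755, Rational(44154, 13535)), -1)) = Mul(39977, Pow(Rational(-646319771, 13535), -1)) = Mul(39977, Rational(-13535, 646319771)) = Rational(-541088695, 646319771)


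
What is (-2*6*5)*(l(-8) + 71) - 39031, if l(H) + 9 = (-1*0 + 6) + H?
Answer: -42631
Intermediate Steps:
l(H) = -3 + H (l(H) = -9 + ((-1*0 + 6) + H) = -9 + ((0 + 6) + H) = -9 + (6 + H) = -3 + H)
(-2*6*5)*(l(-8) + 71) - 39031 = (-2*6*5)*((-3 - 8) + 71) - 39031 = (-12*5)*(-11 + 71) - 39031 = -60*60 - 39031 = -3600 - 39031 = -42631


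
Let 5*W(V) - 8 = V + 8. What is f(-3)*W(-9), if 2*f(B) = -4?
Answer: -14/5 ≈ -2.8000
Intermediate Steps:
W(V) = 16/5 + V/5 (W(V) = 8/5 + (V + 8)/5 = 8/5 + (8 + V)/5 = 8/5 + (8/5 + V/5) = 16/5 + V/5)
f(B) = -2 (f(B) = (1/2)*(-4) = -2)
f(-3)*W(-9) = -2*(16/5 + (1/5)*(-9)) = -2*(16/5 - 9/5) = -2*7/5 = -14/5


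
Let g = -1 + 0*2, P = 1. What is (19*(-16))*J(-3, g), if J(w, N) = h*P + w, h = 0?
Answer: 912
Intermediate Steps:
g = -1 (g = -1 + 0 = -1)
J(w, N) = w (J(w, N) = 0*1 + w = 0 + w = w)
(19*(-16))*J(-3, g) = (19*(-16))*(-3) = -304*(-3) = 912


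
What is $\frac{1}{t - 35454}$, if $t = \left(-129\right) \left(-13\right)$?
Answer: $- \frac{1}{33777} \approx -2.9606 \cdot 10^{-5}$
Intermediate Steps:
$t = 1677$
$\frac{1}{t - 35454} = \frac{1}{1677 - 35454} = \frac{1}{-33777} = - \frac{1}{33777}$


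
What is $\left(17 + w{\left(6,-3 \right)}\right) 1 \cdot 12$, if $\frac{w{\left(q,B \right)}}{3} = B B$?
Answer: $528$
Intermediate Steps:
$w{\left(q,B \right)} = 3 B^{2}$ ($w{\left(q,B \right)} = 3 B B = 3 B^{2}$)
$\left(17 + w{\left(6,-3 \right)}\right) 1 \cdot 12 = \left(17 + 3 \left(-3\right)^{2}\right) 1 \cdot 12 = \left(17 + 3 \cdot 9\right) 1 \cdot 12 = \left(17 + 27\right) 1 \cdot 12 = 44 \cdot 1 \cdot 12 = 44 \cdot 12 = 528$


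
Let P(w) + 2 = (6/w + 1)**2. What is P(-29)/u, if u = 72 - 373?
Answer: 1153/253141 ≈ 0.0045548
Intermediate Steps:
u = -301
P(w) = -2 + (1 + 6/w)**2 (P(w) = -2 + (6/w + 1)**2 = -2 + (1 + 6/w)**2)
P(-29)/u = (-1 + 12/(-29) + 36/(-29)**2)/(-301) = (-1 + 12*(-1/29) + 36*(1/841))*(-1/301) = (-1 - 12/29 + 36/841)*(-1/301) = -1153/841*(-1/301) = 1153/253141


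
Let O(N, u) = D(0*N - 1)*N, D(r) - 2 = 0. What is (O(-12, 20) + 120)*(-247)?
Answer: -23712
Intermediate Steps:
D(r) = 2 (D(r) = 2 + 0 = 2)
O(N, u) = 2*N
(O(-12, 20) + 120)*(-247) = (2*(-12) + 120)*(-247) = (-24 + 120)*(-247) = 96*(-247) = -23712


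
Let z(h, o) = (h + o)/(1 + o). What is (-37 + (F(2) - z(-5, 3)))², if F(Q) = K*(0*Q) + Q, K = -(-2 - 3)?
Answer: 4761/4 ≈ 1190.3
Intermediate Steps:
K = 5 (K = -1*(-5) = 5)
z(h, o) = (h + o)/(1 + o)
F(Q) = Q (F(Q) = 5*(0*Q) + Q = 5*0 + Q = 0 + Q = Q)
(-37 + (F(2) - z(-5, 3)))² = (-37 + (2 - (-5 + 3)/(1 + 3)))² = (-37 + (2 - (-2)/4))² = (-37 + (2 - 1*(-½)))² = (-37 + (2 + ½))² = (-37 + 5/2)² = (-69/2)² = 4761/4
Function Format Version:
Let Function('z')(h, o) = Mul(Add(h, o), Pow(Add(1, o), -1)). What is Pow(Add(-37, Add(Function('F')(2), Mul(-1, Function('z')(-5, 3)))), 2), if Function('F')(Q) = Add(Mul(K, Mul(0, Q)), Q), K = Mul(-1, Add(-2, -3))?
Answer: Rational(4761, 4) ≈ 1190.3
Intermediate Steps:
K = 5 (K = Mul(-1, -5) = 5)
Function('z')(h, o) = Mul(Pow(Add(1, o), -1), Add(h, o))
Function('F')(Q) = Q (Function('F')(Q) = Add(Mul(5, Mul(0, Q)), Q) = Add(Mul(5, 0), Q) = Add(0, Q) = Q)
Pow(Add(-37, Add(Function('F')(2), Mul(-1, Function('z')(-5, 3)))), 2) = Pow(Add(-37, Add(2, Mul(-1, Mul(Pow(Add(1, 3), -1), Add(-5, 3))))), 2) = Pow(Add(-37, Add(2, Mul(-1, Mul(Pow(4, -1), -2)))), 2) = Pow(Add(-37, Add(2, Mul(-1, Mul(Rational(1, 4), -2)))), 2) = Pow(Add(-37, Add(2, Mul(-1, Rational(-1, 2)))), 2) = Pow(Add(-37, Add(2, Rational(1, 2))), 2) = Pow(Add(-37, Rational(5, 2)), 2) = Pow(Rational(-69, 2), 2) = Rational(4761, 4)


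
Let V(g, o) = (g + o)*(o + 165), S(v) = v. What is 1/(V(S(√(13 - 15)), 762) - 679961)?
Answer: 26413/699365227 - 927*I*√2/699365227 ≈ 3.7767e-5 - 1.8745e-6*I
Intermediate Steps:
V(g, o) = (165 + o)*(g + o) (V(g, o) = (g + o)*(165 + o) = (165 + o)*(g + o))
1/(V(S(√(13 - 15)), 762) - 679961) = 1/((762² + 165*√(13 - 15) + 165*762 + √(13 - 15)*762) - 679961) = 1/((580644 + 165*√(-2) + 125730 + √(-2)*762) - 679961) = 1/((580644 + 165*(I*√2) + 125730 + (I*√2)*762) - 679961) = 1/((580644 + 165*I*√2 + 125730 + 762*I*√2) - 679961) = 1/((706374 + 927*I*√2) - 679961) = 1/(26413 + 927*I*√2)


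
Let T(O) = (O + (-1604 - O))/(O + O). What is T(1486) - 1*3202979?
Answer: -2379813798/743 ≈ -3.2030e+6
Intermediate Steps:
T(O) = -802/O (T(O) = -1604*1/(2*O) = -802/O)
T(1486) - 1*3202979 = -802/1486 - 1*3202979 = -802*1/1486 - 3202979 = -401/743 - 3202979 = -2379813798/743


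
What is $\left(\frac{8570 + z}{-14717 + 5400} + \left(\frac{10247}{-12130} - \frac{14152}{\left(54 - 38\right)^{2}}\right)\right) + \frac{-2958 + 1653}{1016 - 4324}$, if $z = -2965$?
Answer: $- \frac{84241497982583}{1495417258720} \approx -56.333$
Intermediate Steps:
$\left(\frac{8570 + z}{-14717 + 5400} + \left(\frac{10247}{-12130} - \frac{14152}{\left(54 - 38\right)^{2}}\right)\right) + \frac{-2958 + 1653}{1016 - 4324} = \left(\frac{8570 - 2965}{-14717 + 5400} + \left(\frac{10247}{-12130} - \frac{14152}{\left(54 - 38\right)^{2}}\right)\right) + \frac{-2958 + 1653}{1016 - 4324} = \left(\frac{5605}{-9317} + \left(10247 \left(- \frac{1}{12130}\right) - \frac{14152}{16^{2}}\right)\right) - \frac{1305}{-3308} = \left(5605 \left(- \frac{1}{9317}\right) - \left(\frac{10247}{12130} + \frac{14152}{256}\right)\right) - - \frac{1305}{3308} = \left(- \frac{5605}{9317} - \frac{10892937}{194080}\right) + \frac{1305}{3308} = - \frac{102577312429}{1808243360} + \frac{1305}{3308} = - \frac{84241497982583}{1495417258720}$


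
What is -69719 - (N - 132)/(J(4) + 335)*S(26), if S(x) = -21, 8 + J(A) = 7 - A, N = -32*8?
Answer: -3835903/55 ≈ -69744.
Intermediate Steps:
N = -256
J(A) = -1 - A (J(A) = -8 + (7 - A) = -1 - A)
-69719 - (N - 132)/(J(4) + 335)*S(26) = -69719 - (-256 - 132)/((-1 - 1*4) + 335)*(-21) = -69719 - (-388/((-1 - 4) + 335))*(-21) = -69719 - (-388/(-5 + 335))*(-21) = -69719 - (-388/330)*(-21) = -69719 - (-388*1/330)*(-21) = -69719 - (-194)*(-21)/165 = -69719 - 1*1358/55 = -69719 - 1358/55 = -3835903/55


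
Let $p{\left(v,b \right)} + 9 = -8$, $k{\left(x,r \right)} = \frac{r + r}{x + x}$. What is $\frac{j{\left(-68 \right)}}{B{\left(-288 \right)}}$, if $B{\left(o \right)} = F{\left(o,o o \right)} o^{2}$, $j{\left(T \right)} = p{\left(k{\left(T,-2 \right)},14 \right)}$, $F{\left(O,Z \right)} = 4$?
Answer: $- \frac{17}{331776} \approx -5.1239 \cdot 10^{-5}$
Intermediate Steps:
$k{\left(x,r \right)} = \frac{r}{x}$ ($k{\left(x,r \right)} = \frac{2 r}{2 x} = 2 r \frac{1}{2 x} = \frac{r}{x}$)
$p{\left(v,b \right)} = -17$ ($p{\left(v,b \right)} = -9 - 8 = -17$)
$j{\left(T \right)} = -17$
$B{\left(o \right)} = 4 o^{2}$
$\frac{j{\left(-68 \right)}}{B{\left(-288 \right)}} = - \frac{17}{4 \left(-288\right)^{2}} = - \frac{17}{4 \cdot 82944} = - \frac{17}{331776}$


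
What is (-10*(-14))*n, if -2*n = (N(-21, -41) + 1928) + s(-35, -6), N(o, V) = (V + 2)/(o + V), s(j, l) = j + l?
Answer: -4096155/31 ≈ -1.3213e+5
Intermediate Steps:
N(o, V) = (2 + V)/(V + o)
n = -117033/124 (n = -(((2 - 41)/(-41 - 21) + 1928) + (-35 - 6))/2 = -((-39/(-62) + 1928) - 41)/2 = -((-1/62*(-39) + 1928) - 41)/2 = -((39/62 + 1928) - 41)/2 = -(119575/62 - 41)/2 = -1/2*117033/62 = -117033/124 ≈ -943.81)
(-10*(-14))*n = -10*(-14)*(-117033/124) = 140*(-117033/124) = -4096155/31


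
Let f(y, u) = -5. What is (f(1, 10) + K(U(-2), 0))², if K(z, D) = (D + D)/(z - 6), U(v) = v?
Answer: 25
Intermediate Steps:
K(z, D) = 2*D/(-6 + z) (K(z, D) = (2*D)/(-6 + z) = 2*D/(-6 + z))
(f(1, 10) + K(U(-2), 0))² = (-5 + 2*0/(-6 - 2))² = (-5 + 2*0/(-8))² = (-5 + 2*0*(-⅛))² = (-5 + 0)² = (-5)² = 25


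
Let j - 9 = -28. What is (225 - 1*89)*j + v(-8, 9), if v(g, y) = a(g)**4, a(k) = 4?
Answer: -2328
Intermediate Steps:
j = -19 (j = 9 - 28 = -19)
v(g, y) = 256 (v(g, y) = 4**4 = 256)
(225 - 1*89)*j + v(-8, 9) = (225 - 1*89)*(-19) + 256 = (225 - 89)*(-19) + 256 = 136*(-19) + 256 = -2584 + 256 = -2328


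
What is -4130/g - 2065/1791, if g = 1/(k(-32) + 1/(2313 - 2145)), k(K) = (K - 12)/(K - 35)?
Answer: -1314195205/479988 ≈ -2738.0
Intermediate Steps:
k(K) = (-12 + K)/(-35 + K)
g = 11256/7459 (g = 1/((-12 - 32)/(-35 - 32) + 1/(2313 - 2145)) = 1/(-44/(-67) + 1/168) = 1/(-1/67*(-44) + 1/168) = 1/(44/67 + 1/168) = 1/(7459/11256) = 11256/7459 ≈ 1.5090)
-4130/g - 2065/1791 = -4130/11256/7459 - 2065/1791 = -4130*7459/11256 - 2065*1/1791 = -2200405/804 - 2065/1791 = -1314195205/479988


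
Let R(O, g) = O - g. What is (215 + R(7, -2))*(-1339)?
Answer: -299936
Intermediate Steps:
(215 + R(7, -2))*(-1339) = (215 + (7 - 1*(-2)))*(-1339) = (215 + (7 + 2))*(-1339) = (215 + 9)*(-1339) = 224*(-1339) = -299936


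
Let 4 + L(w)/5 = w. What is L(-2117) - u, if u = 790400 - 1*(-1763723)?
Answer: -2564728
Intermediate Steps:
L(w) = -20 + 5*w
u = 2554123 (u = 790400 + 1763723 = 2554123)
L(-2117) - u = (-20 + 5*(-2117)) - 1*2554123 = (-20 - 10585) - 2554123 = -10605 - 2554123 = -2564728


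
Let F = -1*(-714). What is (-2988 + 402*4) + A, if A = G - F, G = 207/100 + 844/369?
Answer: -77107817/36900 ≈ -2089.6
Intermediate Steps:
F = 714
G = 160783/36900 (G = 207*(1/100) + 844*(1/369) = 207/100 + 844/369 = 160783/36900 ≈ 4.3573)
A = -26185817/36900 (A = 160783/36900 - 1*714 = 160783/36900 - 714 = -26185817/36900 ≈ -709.64)
(-2988 + 402*4) + A = (-2988 + 402*4) - 26185817/36900 = (-2988 + 1608) - 26185817/36900 = -1380 - 26185817/36900 = -77107817/36900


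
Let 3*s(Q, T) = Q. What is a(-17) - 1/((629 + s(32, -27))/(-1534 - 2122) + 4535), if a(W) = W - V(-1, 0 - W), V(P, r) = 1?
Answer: -895294266/49737961 ≈ -18.000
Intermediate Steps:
s(Q, T) = Q/3
a(W) = -1 + W (a(W) = W - 1*1 = W - 1 = -1 + W)
a(-17) - 1/((629 + s(32, -27))/(-1534 - 2122) + 4535) = (-1 - 17) - 1/((629 + (⅓)*32)/(-1534 - 2122) + 4535) = -18 - 1/((629 + 32/3)/(-3656) + 4535) = -18 - 1/((1919/3)*(-1/3656) + 4535) = -18 - 1/(-1919/10968 + 4535) = -18 - 1/49737961/10968 = -18 - 1*10968/49737961 = -18 - 10968/49737961 = -895294266/49737961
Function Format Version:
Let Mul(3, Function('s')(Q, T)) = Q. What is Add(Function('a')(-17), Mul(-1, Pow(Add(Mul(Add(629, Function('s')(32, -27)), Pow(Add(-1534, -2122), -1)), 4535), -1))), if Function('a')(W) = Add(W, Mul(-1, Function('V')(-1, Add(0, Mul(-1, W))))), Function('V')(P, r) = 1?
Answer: Rational(-895294266, 49737961) ≈ -18.000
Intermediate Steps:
Function('s')(Q, T) = Mul(Rational(1, 3), Q)
Function('a')(W) = Add(-1, W) (Function('a')(W) = Add(W, Mul(-1, 1)) = Add(W, -1) = Add(-1, W))
Add(Function('a')(-17), Mul(-1, Pow(Add(Mul(Add(629, Function('s')(32, -27)), Pow(Add(-1534, -2122), -1)), 4535), -1))) = Add(Add(-1, -17), Mul(-1, Pow(Add(Mul(Add(629, Mul(Rational(1, 3), 32)), Pow(Add(-1534, -2122), -1)), 4535), -1))) = Add(-18, Mul(-1, Pow(Add(Mul(Add(629, Rational(32, 3)), Pow(-3656, -1)), 4535), -1))) = Add(-18, Mul(-1, Pow(Add(Mul(Rational(1919, 3), Rational(-1, 3656)), 4535), -1))) = Add(-18, Mul(-1, Pow(Add(Rational(-1919, 10968), 4535), -1))) = Add(-18, Mul(-1, Pow(Rational(49737961, 10968), -1))) = Add(-18, Mul(-1, Rational(10968, 49737961))) = Add(-18, Rational(-10968, 49737961)) = Rational(-895294266, 49737961)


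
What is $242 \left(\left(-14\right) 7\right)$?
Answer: $-23716$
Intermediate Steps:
$242 \left(\left(-14\right) 7\right) = 242 \left(-98\right) = -23716$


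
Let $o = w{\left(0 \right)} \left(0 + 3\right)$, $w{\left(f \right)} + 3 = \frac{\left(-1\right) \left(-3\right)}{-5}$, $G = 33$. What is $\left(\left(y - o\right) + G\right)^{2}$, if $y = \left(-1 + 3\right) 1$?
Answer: $\frac{52441}{25} \approx 2097.6$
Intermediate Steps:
$w{\left(f \right)} = - \frac{18}{5}$ ($w{\left(f \right)} = -3 + \frac{\left(-1\right) \left(-3\right)}{-5} = -3 + 3 \left(- \frac{1}{5}\right) = -3 - \frac{3}{5} = - \frac{18}{5}$)
$o = - \frac{54}{5}$ ($o = - \frac{18 \left(0 + 3\right)}{5} = \left(- \frac{18}{5}\right) 3 = - \frac{54}{5} \approx -10.8$)
$y = 2$ ($y = 2 \cdot 1 = 2$)
$\left(\left(y - o\right) + G\right)^{2} = \left(\left(2 - - \frac{54}{5}\right) + 33\right)^{2} = \left(\left(2 + \frac{54}{5}\right) + 33\right)^{2} = \left(\frac{64}{5} + 33\right)^{2} = \left(\frac{229}{5}\right)^{2} = \frac{52441}{25}$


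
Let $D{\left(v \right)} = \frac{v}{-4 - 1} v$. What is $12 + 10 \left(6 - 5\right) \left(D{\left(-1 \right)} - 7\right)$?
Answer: $-60$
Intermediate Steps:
$D{\left(v \right)} = - \frac{v^{2}}{5}$ ($D{\left(v \right)} = \frac{v}{-5} v = - \frac{v}{5} v = - \frac{v^{2}}{5}$)
$12 + 10 \left(6 - 5\right) \left(D{\left(-1 \right)} - 7\right) = 12 + 10 \left(6 - 5\right) \left(- \frac{\left(-1\right)^{2}}{5} - 7\right) = 12 + 10 \cdot 1 \left(\left(- \frac{1}{5}\right) 1 - 7\right) = 12 + 10 \cdot 1 \left(- \frac{1}{5} - 7\right) = 12 + 10 \cdot 1 \left(- \frac{36}{5}\right) = 12 + 10 \left(- \frac{36}{5}\right) = 12 - 72 = -60$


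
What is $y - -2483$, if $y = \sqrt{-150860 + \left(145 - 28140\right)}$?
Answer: $2483 + i \sqrt{178855} \approx 2483.0 + 422.91 i$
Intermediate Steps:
$y = i \sqrt{178855}$ ($y = \sqrt{-150860 + \left(145 - 28140\right)} = \sqrt{-150860 - 27995} = \sqrt{-178855} = i \sqrt{178855} \approx 422.91 i$)
$y - -2483 = i \sqrt{178855} - -2483 = i \sqrt{178855} + 2483 = 2483 + i \sqrt{178855}$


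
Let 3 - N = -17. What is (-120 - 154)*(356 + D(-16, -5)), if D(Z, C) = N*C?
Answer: -70144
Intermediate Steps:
N = 20 (N = 3 - 1*(-17) = 3 + 17 = 20)
D(Z, C) = 20*C
(-120 - 154)*(356 + D(-16, -5)) = (-120 - 154)*(356 + 20*(-5)) = -274*(356 - 100) = -274*256 = -70144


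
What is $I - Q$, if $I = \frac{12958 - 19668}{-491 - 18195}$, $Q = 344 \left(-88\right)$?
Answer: $\frac{282834651}{9343} \approx 30272.0$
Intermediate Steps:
$Q = -30272$
$I = \frac{3355}{9343}$ ($I = - \frac{6710}{-18686} = \left(-6710\right) \left(- \frac{1}{18686}\right) = \frac{3355}{9343} \approx 0.35909$)
$I - Q = \frac{3355}{9343} - -30272 = \frac{3355}{9343} + 30272 = \frac{282834651}{9343}$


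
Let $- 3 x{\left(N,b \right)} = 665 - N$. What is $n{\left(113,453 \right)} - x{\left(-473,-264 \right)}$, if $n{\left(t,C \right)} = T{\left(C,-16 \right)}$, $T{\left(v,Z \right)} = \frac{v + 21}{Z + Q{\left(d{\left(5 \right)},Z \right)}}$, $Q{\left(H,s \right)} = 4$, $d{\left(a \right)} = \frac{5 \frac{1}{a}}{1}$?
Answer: $\frac{2039}{6} \approx 339.83$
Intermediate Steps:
$d{\left(a \right)} = \frac{5}{a}$ ($d{\left(a \right)} = \frac{5}{a} 1 = \frac{5}{a}$)
$T{\left(v,Z \right)} = \frac{21 + v}{4 + Z}$ ($T{\left(v,Z \right)} = \frac{v + 21}{Z + 4} = \frac{21 + v}{4 + Z}$)
$x{\left(N,b \right)} = - \frac{665}{3} + \frac{N}{3}$ ($x{\left(N,b \right)} = - \frac{665 - N}{3} = - \frac{665}{3} + \frac{N}{3}$)
$n{\left(t,C \right)} = - \frac{7}{4} - \frac{C}{12}$ ($n{\left(t,C \right)} = \frac{21 + C}{4 - 16} = \frac{21 + C}{-12} = - \frac{21 + C}{12} = - \frac{7}{4} - \frac{C}{12}$)
$n{\left(113,453 \right)} - x{\left(-473,-264 \right)} = \left(- \frac{7}{4} - \frac{151}{4}\right) - \left(- \frac{665}{3} + \frac{1}{3} \left(-473\right)\right) = \left(- \frac{7}{4} - \frac{151}{4}\right) - \left(- \frac{665}{3} - \frac{473}{3}\right) = - \frac{79}{2} - - \frac{1138}{3} = - \frac{79}{2} + \frac{1138}{3} = \frac{2039}{6}$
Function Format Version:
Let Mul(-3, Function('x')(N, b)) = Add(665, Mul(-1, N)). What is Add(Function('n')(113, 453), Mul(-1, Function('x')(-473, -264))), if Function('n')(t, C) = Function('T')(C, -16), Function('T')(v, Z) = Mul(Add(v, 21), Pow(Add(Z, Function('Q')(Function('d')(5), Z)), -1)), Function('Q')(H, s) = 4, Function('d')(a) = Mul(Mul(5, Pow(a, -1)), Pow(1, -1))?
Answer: Rational(2039, 6) ≈ 339.83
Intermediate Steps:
Function('d')(a) = Mul(5, Pow(a, -1)) (Function('d')(a) = Mul(Mul(5, Pow(a, -1)), 1) = Mul(5, Pow(a, -1)))
Function('T')(v, Z) = Mul(Pow(Add(4, Z), -1), Add(21, v)) (Function('T')(v, Z) = Mul(Add(v, 21), Pow(Add(Z, 4), -1)) = Mul(Add(21, v), Pow(Add(4, Z), -1)) = Mul(Pow(Add(4, Z), -1), Add(21, v)))
Function('x')(N, b) = Add(Rational(-665, 3), Mul(Rational(1, 3), N)) (Function('x')(N, b) = Mul(Rational(-1, 3), Add(665, Mul(-1, N))) = Add(Rational(-665, 3), Mul(Rational(1, 3), N)))
Function('n')(t, C) = Add(Rational(-7, 4), Mul(Rational(-1, 12), C)) (Function('n')(t, C) = Mul(Pow(Add(4, -16), -1), Add(21, C)) = Mul(Pow(-12, -1), Add(21, C)) = Mul(Rational(-1, 12), Add(21, C)) = Add(Rational(-7, 4), Mul(Rational(-1, 12), C)))
Add(Function('n')(113, 453), Mul(-1, Function('x')(-473, -264))) = Add(Add(Rational(-7, 4), Mul(Rational(-1, 12), 453)), Mul(-1, Add(Rational(-665, 3), Mul(Rational(1, 3), -473)))) = Add(Add(Rational(-7, 4), Rational(-151, 4)), Mul(-1, Add(Rational(-665, 3), Rational(-473, 3)))) = Add(Rational(-79, 2), Mul(-1, Rational(-1138, 3))) = Add(Rational(-79, 2), Rational(1138, 3)) = Rational(2039, 6)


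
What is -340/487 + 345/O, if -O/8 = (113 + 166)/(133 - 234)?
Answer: 5403545/362328 ≈ 14.913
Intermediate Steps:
O = 2232/101 (O = -8*(113 + 166)/(133 - 234) = -2232/(-101) = -2232*(-1)/101 = -8*(-279/101) = 2232/101 ≈ 22.099)
-340/487 + 345/O = -340/487 + 345/(2232/101) = -340*1/487 + 345*(101/2232) = -340/487 + 11615/744 = 5403545/362328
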